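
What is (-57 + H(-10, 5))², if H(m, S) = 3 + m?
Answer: 4096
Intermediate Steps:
(-57 + H(-10, 5))² = (-57 + (3 - 10))² = (-57 - 7)² = (-64)² = 4096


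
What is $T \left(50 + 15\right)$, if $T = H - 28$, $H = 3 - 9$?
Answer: $-2210$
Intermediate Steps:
$H = -6$
$T = -34$ ($T = -6 - 28 = -34$)
$T \left(50 + 15\right) = - 34 \left(50 + 15\right) = \left(-34\right) 65 = -2210$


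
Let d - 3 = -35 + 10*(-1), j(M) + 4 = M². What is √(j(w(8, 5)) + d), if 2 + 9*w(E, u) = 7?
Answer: I*√3701/9 ≈ 6.7595*I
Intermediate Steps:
w(E, u) = 5/9 (w(E, u) = -2/9 + (⅑)*7 = -2/9 + 7/9 = 5/9)
j(M) = -4 + M²
d = -42 (d = 3 + (-35 + 10*(-1)) = 3 + (-35 - 10) = 3 - 45 = -42)
√(j(w(8, 5)) + d) = √((-4 + (5/9)²) - 42) = √((-4 + 25/81) - 42) = √(-299/81 - 42) = √(-3701/81) = I*√3701/9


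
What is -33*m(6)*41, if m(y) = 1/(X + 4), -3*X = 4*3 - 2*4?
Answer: -4059/8 ≈ -507.38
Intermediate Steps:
X = -4/3 (X = -(4*3 - 2*4)/3 = -(12 - 8)/3 = -⅓*4 = -4/3 ≈ -1.3333)
m(y) = 3/8 (m(y) = 1/(-4/3 + 4) = 1/(8/3) = 3/8)
-33*m(6)*41 = -33*3/8*41 = -99/8*41 = -4059/8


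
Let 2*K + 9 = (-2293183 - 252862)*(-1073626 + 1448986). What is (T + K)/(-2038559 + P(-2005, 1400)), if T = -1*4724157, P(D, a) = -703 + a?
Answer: 955692899523/4075724 ≈ 2.3448e+5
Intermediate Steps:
T = -4724157
K = -955683451209/2 (K = -9/2 + ((-2293183 - 252862)*(-1073626 + 1448986))/2 = -9/2 + (-2546045*375360)/2 = -9/2 + (½)*(-955683451200) = -9/2 - 477841725600 = -955683451209/2 ≈ -4.7784e+11)
(T + K)/(-2038559 + P(-2005, 1400)) = (-4724157 - 955683451209/2)/(-2038559 + (-703 + 1400)) = -955692899523/(2*(-2038559 + 697)) = -955692899523/2/(-2037862) = -955692899523/2*(-1/2037862) = 955692899523/4075724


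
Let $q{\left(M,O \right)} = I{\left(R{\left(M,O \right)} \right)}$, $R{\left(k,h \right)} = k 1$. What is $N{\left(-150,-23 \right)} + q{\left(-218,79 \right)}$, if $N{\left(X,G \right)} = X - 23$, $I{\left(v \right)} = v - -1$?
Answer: $-390$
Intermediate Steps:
$R{\left(k,h \right)} = k$
$I{\left(v \right)} = 1 + v$ ($I{\left(v \right)} = v + 1 = 1 + v$)
$q{\left(M,O \right)} = 1 + M$
$N{\left(X,G \right)} = -23 + X$ ($N{\left(X,G \right)} = X - 23 = -23 + X$)
$N{\left(-150,-23 \right)} + q{\left(-218,79 \right)} = \left(-23 - 150\right) + \left(1 - 218\right) = -173 - 217 = -390$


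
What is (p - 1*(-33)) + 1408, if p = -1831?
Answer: -390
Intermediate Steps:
(p - 1*(-33)) + 1408 = (-1831 - 1*(-33)) + 1408 = (-1831 + 33) + 1408 = -1798 + 1408 = -390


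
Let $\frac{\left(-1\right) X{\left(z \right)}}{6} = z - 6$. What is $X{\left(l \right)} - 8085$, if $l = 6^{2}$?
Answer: $-8265$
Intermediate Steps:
$l = 36$
$X{\left(z \right)} = 36 - 6 z$ ($X{\left(z \right)} = - 6 \left(z - 6\right) = - 6 \left(-6 + z\right) = 36 - 6 z$)
$X{\left(l \right)} - 8085 = \left(36 - 216\right) - 8085 = -180 - 8085 = -8265$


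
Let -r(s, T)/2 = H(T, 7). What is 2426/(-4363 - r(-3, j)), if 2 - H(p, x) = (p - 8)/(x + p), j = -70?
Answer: -50946/91591 ≈ -0.55623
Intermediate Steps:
H(p, x) = 2 - (-8 + p)/(p + x) (H(p, x) = 2 - (p - 8)/(x + p) = 2 - (-8 + p)/(p + x))
r(s, T) = -2*(22 + T)/(7 + T) (r(s, T) = -2*(8 + T + 2*7)/(T + 7) = -2*(8 + T + 14)/(7 + T) = -2*(22 + T)/(7 + T))
2426/(-4363 - r(-3, j)) = 2426/(-4363 - 2*(-22 - 1*(-70))/(7 - 70)) = 2426/(-4363 - 2*(-22 + 70)/(-63)) = 2426/(-4363 - 2*(-1)*48/63) = 2426/(-4363 - 1*(-32/21)) = 2426/(-4363 + 32/21) = 2426/(-91591/21) = 2426*(-21/91591) = -50946/91591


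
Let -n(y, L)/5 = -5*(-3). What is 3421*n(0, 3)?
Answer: -256575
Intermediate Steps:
n(y, L) = -75 (n(y, L) = -(-25)*(-3) = -5*15 = -75)
3421*n(0, 3) = 3421*(-75) = -256575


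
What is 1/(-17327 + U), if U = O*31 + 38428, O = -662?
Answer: 1/579 ≈ 0.0017271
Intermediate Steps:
U = 17906 (U = -662*31 + 38428 = -20522 + 38428 = 17906)
1/(-17327 + U) = 1/(-17327 + 17906) = 1/579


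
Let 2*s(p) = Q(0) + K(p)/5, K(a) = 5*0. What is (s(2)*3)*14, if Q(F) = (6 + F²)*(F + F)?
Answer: 0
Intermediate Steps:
K(a) = 0
Q(F) = 2*F*(6 + F²) (Q(F) = (6 + F²)*(2*F) = 2*F*(6 + F²))
s(p) = 0 (s(p) = (2*0*(6 + 0²) + 0/5)/2 = (2*0*(6 + 0) + 0*(⅕))/2 = (2*0*6 + 0)/2 = (0 + 0)/2 = (½)*0 = 0)
(s(2)*3)*14 = (0*3)*14 = 0*14 = 0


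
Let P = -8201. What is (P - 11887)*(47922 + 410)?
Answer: -970893216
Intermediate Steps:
(P - 11887)*(47922 + 410) = (-8201 - 11887)*(47922 + 410) = -20088*48332 = -970893216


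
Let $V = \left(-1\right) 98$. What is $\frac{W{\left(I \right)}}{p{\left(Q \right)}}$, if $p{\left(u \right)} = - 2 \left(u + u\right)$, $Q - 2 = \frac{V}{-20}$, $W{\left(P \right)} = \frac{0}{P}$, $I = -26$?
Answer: $0$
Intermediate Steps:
$V = -98$
$W{\left(P \right)} = 0$
$Q = \frac{69}{10}$ ($Q = 2 - \frac{98}{-20} = 2 - - \frac{49}{10} = 2 + \frac{49}{10} = \frac{69}{10} \approx 6.9$)
$p{\left(u \right)} = - 4 u$ ($p{\left(u \right)} = - 2 \cdot 2 u = - 4 u$)
$\frac{W{\left(I \right)}}{p{\left(Q \right)}} = \frac{0}{\left(-4\right) \frac{69}{10}} = \frac{0}{- \frac{138}{5}} = 0 \left(- \frac{5}{138}\right) = 0$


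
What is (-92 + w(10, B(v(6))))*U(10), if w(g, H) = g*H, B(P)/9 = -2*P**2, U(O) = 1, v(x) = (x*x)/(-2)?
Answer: -58412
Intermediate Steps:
v(x) = -x**2/2 (v(x) = x**2*(-1/2) = -x**2/2)
B(P) = -18*P**2 (B(P) = 9*(-2*P**2) = -18*P**2)
w(g, H) = H*g
(-92 + w(10, B(v(6))))*U(10) = (-92 - 18*(-1/2*6**2)**2*10)*1 = (-92 - 18*(-1/2*36)**2*10)*1 = (-92 - 18*(-18)**2*10)*1 = (-92 - 18*324*10)*1 = (-92 - 5832*10)*1 = (-92 - 58320)*1 = -58412*1 = -58412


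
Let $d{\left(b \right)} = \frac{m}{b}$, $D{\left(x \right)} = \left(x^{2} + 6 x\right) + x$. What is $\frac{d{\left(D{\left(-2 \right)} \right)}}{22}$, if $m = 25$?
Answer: $- \frac{5}{44} \approx -0.11364$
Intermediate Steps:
$D{\left(x \right)} = x^{2} + 7 x$
$d{\left(b \right)} = \frac{25}{b}$
$\frac{d{\left(D{\left(-2 \right)} \right)}}{22} = \frac{25 \frac{1}{\left(-2\right) \left(7 - 2\right)}}{22} = \frac{25 \frac{1}{\left(-2\right) 5}}{22} = \frac{25 \frac{1}{-10}}{22} = \frac{25 \left(- \frac{1}{10}\right)}{22} = \frac{1}{22} \left(- \frac{5}{2}\right) = - \frac{5}{44}$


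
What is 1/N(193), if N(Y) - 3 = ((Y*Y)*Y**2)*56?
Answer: 1/77699328059 ≈ 1.2870e-11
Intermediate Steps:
N(Y) = 3 + 56*Y**4 (N(Y) = 3 + ((Y*Y)*Y**2)*56 = 3 + (Y**2*Y**2)*56 = 3 + Y**4*56 = 3 + 56*Y**4)
1/N(193) = 1/(3 + 56*193**4) = 1/(3 + 56*1387488001) = 1/(3 + 77699328056) = 1/77699328059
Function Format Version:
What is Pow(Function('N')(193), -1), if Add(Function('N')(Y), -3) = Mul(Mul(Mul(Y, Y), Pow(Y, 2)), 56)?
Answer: Rational(1, 77699328059) ≈ 1.2870e-11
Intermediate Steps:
Function('N')(Y) = Add(3, Mul(56, Pow(Y, 4))) (Function('N')(Y) = Add(3, Mul(Mul(Mul(Y, Y), Pow(Y, 2)), 56)) = Add(3, Mul(Mul(Pow(Y, 2), Pow(Y, 2)), 56)) = Add(3, Mul(Pow(Y, 4), 56)) = Add(3, Mul(56, Pow(Y, 4))))
Pow(Function('N')(193), -1) = Pow(Add(3, Mul(56, Pow(193, 4))), -1) = Pow(Add(3, Mul(56, 1387488001)), -1) = Pow(Add(3, 77699328056), -1) = Pow(77699328059, -1) = Rational(1, 77699328059)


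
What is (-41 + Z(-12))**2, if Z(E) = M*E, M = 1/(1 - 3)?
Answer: 1225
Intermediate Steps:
M = -1/2 (M = 1/(-2) = -1/2 ≈ -0.50000)
Z(E) = -E/2
(-41 + Z(-12))**2 = (-41 - 1/2*(-12))**2 = (-41 + 6)**2 = (-35)**2 = 1225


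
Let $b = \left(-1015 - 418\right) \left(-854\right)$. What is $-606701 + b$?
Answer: $617081$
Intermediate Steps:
$b = 1223782$ ($b = \left(-1433\right) \left(-854\right) = 1223782$)
$-606701 + b = -606701 + 1223782 = 617081$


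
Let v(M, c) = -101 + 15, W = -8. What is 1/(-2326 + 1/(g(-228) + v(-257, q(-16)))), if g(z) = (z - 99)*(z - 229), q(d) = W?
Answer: -149353/347395077 ≈ -0.00042992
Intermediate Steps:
q(d) = -8
v(M, c) = -86
g(z) = (-229 + z)*(-99 + z) (g(z) = (-99 + z)*(-229 + z) = (-229 + z)*(-99 + z))
1/(-2326 + 1/(g(-228) + v(-257, q(-16)))) = 1/(-2326 + 1/((22671 + (-228)² - 328*(-228)) - 86)) = 1/(-2326 + 1/((22671 + 51984 + 74784) - 86)) = 1/(-2326 + 1/(149439 - 86)) = 1/(-2326 + 1/149353) = 1/(-347395077/149353) = -149353/347395077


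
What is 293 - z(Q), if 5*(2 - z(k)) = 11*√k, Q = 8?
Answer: 291 + 22*√2/5 ≈ 297.22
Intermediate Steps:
z(k) = 2 - 11*√k/5
293 - z(Q) = 293 - (2 - 22*√2/5) = 293 + (-2 + 22*√2/5) = 291 + 22*√2/5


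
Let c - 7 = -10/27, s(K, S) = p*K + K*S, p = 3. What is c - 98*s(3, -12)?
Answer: 71621/27 ≈ 2652.6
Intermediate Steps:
s(K, S) = 3*K + K*S
c = 179/27 (c = 7 - 10/27 = 179/27 ≈ 6.6296)
c - 98*s(3, -12) = 179/27 - 294*(3 - 12) = 179/27 - 294*(-9) = 179/27 - 98*(-27) = 179/27 + 2646 = 71621/27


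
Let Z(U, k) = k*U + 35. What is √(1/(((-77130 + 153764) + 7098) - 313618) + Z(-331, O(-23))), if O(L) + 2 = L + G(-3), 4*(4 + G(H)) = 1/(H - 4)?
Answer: √24978154339323255/1609202 ≈ 98.213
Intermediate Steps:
G(H) = -4 + 1/(4*(-4 + H)) (G(H) = -4 + 1/(4*(H - 4)) = -4 + 1/(4*(-4 + H)))
O(L) = -169/28 + L (O(L) = -2 + (L + (65 - 16*(-3))/(4*(-4 - 3))) = -2 + (L + (¼)*(65 + 48)/(-7)) = -2 + (L + (¼)*(-⅐)*113) = -2 + (L - 113/28) = -2 + (-113/28 + L) = -169/28 + L)
Z(U, k) = 35 + U*k (Z(U, k) = U*k + 35 = 35 + U*k)
√(1/(((-77130 + 153764) + 7098) - 313618) + Z(-331, O(-23))) = √(1/(((-77130 + 153764) + 7098) - 313618) + (35 - 331*(-169/28 - 23))) = √(1/((76634 + 7098) - 313618) + (35 - 331*(-813/28))) = √(1/(83732 - 313618) + (35 + 269103/28)) = √(1/(-229886) + 270083/28) = √(-1/229886 + 270083/28) = √(31044150255/3218404) = √24978154339323255/1609202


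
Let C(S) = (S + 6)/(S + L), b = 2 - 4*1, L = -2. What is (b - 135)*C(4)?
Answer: -685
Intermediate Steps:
b = -2 (b = 2 - 4 = -2)
C(S) = (6 + S)/(-2 + S) (C(S) = (S + 6)/(S - 2) = (6 + S)/(-2 + S))
(b - 135)*C(4) = (-2 - 135)*((6 + 4)/(-2 + 4)) = -137*10/2 = -137*5 = -685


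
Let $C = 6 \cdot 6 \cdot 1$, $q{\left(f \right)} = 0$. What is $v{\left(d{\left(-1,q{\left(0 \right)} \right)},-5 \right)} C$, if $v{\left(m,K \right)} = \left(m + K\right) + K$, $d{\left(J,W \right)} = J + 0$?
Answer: $-396$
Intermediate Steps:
$C = 36$ ($C = 36 \cdot 1 = 36$)
$d{\left(J,W \right)} = J$
$v{\left(m,K \right)} = m + 2 K$ ($v{\left(m,K \right)} = \left(K + m\right) + K = m + 2 K$)
$v{\left(d{\left(-1,q{\left(0 \right)} \right)},-5 \right)} C = \left(-1 + 2 \left(-5\right)\right) 36 = \left(-1 - 10\right) 36 = \left(-11\right) 36 = -396$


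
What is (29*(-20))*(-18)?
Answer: 10440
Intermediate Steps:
(29*(-20))*(-18) = -580*(-18) = 10440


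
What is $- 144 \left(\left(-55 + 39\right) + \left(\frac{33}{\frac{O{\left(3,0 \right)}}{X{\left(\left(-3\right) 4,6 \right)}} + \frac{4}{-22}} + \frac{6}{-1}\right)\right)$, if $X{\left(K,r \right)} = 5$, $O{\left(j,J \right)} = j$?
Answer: $- \frac{188496}{23} \approx -8195.5$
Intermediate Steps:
$- 144 \left(\left(-55 + 39\right) + \left(\frac{33}{\frac{O{\left(3,0 \right)}}{X{\left(\left(-3\right) 4,6 \right)}} + \frac{4}{-22}} + \frac{6}{-1}\right)\right) = - 144 \left(\left(-55 + 39\right) + \left(\frac{33}{\frac{3}{5} + \frac{4}{-22}} + \frac{6}{-1}\right)\right) = - 144 \left(-16 + \left(\frac{33}{3 \cdot \frac{1}{5} + 4 \left(- \frac{1}{22}\right)} + 6 \left(-1\right)\right)\right) = - 144 \left(-16 - \left(6 - \frac{33}{\frac{3}{5} - \frac{2}{11}}\right)\right) = - 144 \left(-16 - \left(6 - \frac{33}{\frac{23}{55}}\right)\right) = - 144 \left(-16 + \left(33 \cdot \frac{55}{23} - 6\right)\right) = - 144 \left(-16 + \left(\frac{1815}{23} - 6\right)\right) = - 144 \left(-16 + \frac{1677}{23}\right) = \left(-144\right) \frac{1309}{23} = - \frac{188496}{23}$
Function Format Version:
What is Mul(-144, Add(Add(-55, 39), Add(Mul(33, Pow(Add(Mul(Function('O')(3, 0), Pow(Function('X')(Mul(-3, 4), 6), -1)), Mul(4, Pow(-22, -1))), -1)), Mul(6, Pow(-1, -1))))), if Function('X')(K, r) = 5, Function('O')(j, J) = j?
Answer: Rational(-188496, 23) ≈ -8195.5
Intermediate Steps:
Mul(-144, Add(Add(-55, 39), Add(Mul(33, Pow(Add(Mul(Function('O')(3, 0), Pow(Function('X')(Mul(-3, 4), 6), -1)), Mul(4, Pow(-22, -1))), -1)), Mul(6, Pow(-1, -1))))) = Mul(-144, Add(Add(-55, 39), Add(Mul(33, Pow(Add(Mul(3, Pow(5, -1)), Mul(4, Pow(-22, -1))), -1)), Mul(6, Pow(-1, -1))))) = Mul(-144, Add(-16, Add(Mul(33, Pow(Add(Mul(3, Rational(1, 5)), Mul(4, Rational(-1, 22))), -1)), Mul(6, -1)))) = Mul(-144, Add(-16, Add(Mul(33, Pow(Add(Rational(3, 5), Rational(-2, 11)), -1)), -6))) = Mul(-144, Add(-16, Add(Mul(33, Pow(Rational(23, 55), -1)), -6))) = Mul(-144, Add(-16, Add(Mul(33, Rational(55, 23)), -6))) = Mul(-144, Add(-16, Add(Rational(1815, 23), -6))) = Mul(-144, Add(-16, Rational(1677, 23))) = Mul(-144, Rational(1309, 23)) = Rational(-188496, 23)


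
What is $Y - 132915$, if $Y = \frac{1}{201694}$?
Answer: $- \frac{26808158009}{201694} \approx -1.3292 \cdot 10^{5}$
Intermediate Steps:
$Y = \frac{1}{201694} \approx 4.958 \cdot 10^{-6}$
$Y - 132915 = \frac{1}{201694} - 132915 = - \frac{26808158009}{201694}$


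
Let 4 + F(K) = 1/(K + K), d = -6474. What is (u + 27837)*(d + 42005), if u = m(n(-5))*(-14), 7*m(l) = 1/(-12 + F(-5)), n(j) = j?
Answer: 159242018587/161 ≈ 9.8908e+8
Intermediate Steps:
F(K) = -4 + 1/(2*K) (F(K) = -4 + 1/(K + K) = -4 + 1/(2*K))
m(l) = -10/1127 (m(l) = 1/(7*(-12 + (-4 + (1/2)/(-5)))) = 1/(7*(-12 + (-4 + (1/2)*(-1/5)))) = 1/(7*(-12 + (-4 - 1/10))) = 1/(7*(-12 - 41/10)) = 1/(7*(-161/10)) = (1/7)*(-10/161) = -10/1127)
u = 20/161 (u = -10/1127*(-14) = 20/161 ≈ 0.12422)
(u + 27837)*(d + 42005) = (20/161 + 27837)*(-6474 + 42005) = (4481777/161)*35531 = 159242018587/161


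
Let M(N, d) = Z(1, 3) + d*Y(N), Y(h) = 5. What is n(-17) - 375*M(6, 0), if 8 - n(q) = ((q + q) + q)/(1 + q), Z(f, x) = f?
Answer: -5923/16 ≈ -370.19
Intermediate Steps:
n(q) = 8 - 3*q/(1 + q) (n(q) = 8 - ((q + q) + q)/(1 + q) = 8 - (2*q + q)/(1 + q) = 8 - 3*q/(1 + q))
M(N, d) = 1 + 5*d (M(N, d) = 1 + d*5 = 1 + 5*d)
n(-17) - 375*M(6, 0) = (8 + 5*(-17))/(1 - 17) - 375*(1 + 5*0) = (8 - 85)/(-16) - 375*(1 + 0) = -1/16*(-77) - 375*1 = 77/16 - 375 = -5923/16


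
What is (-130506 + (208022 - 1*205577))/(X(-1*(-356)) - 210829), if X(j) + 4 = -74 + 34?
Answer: 42687/70291 ≈ 0.60729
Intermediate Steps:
X(j) = -44 (X(j) = -4 + (-74 + 34) = -4 - 40 = -44)
(-130506 + (208022 - 1*205577))/(X(-1*(-356)) - 210829) = (-130506 + (208022 - 1*205577))/(-44 - 210829) = (-130506 + (208022 - 205577))/(-210873) = (-130506 + 2445)*(-1/210873) = -128061*(-1/210873) = 42687/70291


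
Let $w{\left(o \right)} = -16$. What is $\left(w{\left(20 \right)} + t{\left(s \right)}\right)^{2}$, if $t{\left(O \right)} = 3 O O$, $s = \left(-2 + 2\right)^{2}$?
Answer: $256$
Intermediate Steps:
$s = 0$ ($s = 0^{2} = 0$)
$t{\left(O \right)} = 3 O^{2}$
$\left(w{\left(20 \right)} + t{\left(s \right)}\right)^{2} = \left(-16 + 3 \cdot 0^{2}\right)^{2} = \left(-16 + 3 \cdot 0\right)^{2} = \left(-16 + 0\right)^{2} = \left(-16\right)^{2} = 256$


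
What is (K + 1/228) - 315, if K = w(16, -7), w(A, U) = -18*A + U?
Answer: -139079/228 ≈ -610.00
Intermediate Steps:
w(A, U) = U - 18*A
K = -295 (K = -7 - 18*16 = -7 - 288 = -295)
(K + 1/228) - 315 = (-295 + 1/228) - 315 = -67259/228 - 315 = -139079/228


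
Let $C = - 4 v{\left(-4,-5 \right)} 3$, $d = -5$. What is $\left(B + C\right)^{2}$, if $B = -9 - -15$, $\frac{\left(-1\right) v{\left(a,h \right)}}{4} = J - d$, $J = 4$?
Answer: $191844$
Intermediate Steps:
$v{\left(a,h \right)} = -36$ ($v{\left(a,h \right)} = - 4 \left(4 - -5\right) = - 4 \left(4 + 5\right) = \left(-4\right) 9 = -36$)
$C = 432$ ($C = \left(-4\right) \left(-36\right) 3 = 144 \cdot 3 = 432$)
$B = 6$ ($B = -9 + 15 = 6$)
$\left(B + C\right)^{2} = \left(6 + 432\right)^{2} = 438^{2} = 191844$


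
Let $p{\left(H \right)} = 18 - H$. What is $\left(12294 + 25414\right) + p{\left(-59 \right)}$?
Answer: $37785$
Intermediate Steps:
$\left(12294 + 25414\right) + p{\left(-59 \right)} = \left(12294 + 25414\right) + \left(18 - -59\right) = 37708 + \left(18 + 59\right) = 37708 + 77 = 37785$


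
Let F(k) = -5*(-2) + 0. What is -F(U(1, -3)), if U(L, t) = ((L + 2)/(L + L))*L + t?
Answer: -10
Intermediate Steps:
U(L, t) = 1 + t + L/2 (U(L, t) = ((2 + L)/((2*L)))*L + t = ((2 + L)*(1/(2*L)))*L + t = ((2 + L)/(2*L))*L + t = (1 + L/2) + t = 1 + t + L/2)
F(k) = 10 (F(k) = 10 + 0 = 10)
-F(U(1, -3)) = -1*10 = -10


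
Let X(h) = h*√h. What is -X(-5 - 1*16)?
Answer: 21*I*√21 ≈ 96.234*I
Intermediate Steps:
X(h) = h^(3/2)
-X(-5 - 1*16) = -(-5 - 1*16)^(3/2) = -(-5 - 16)^(3/2) = -(-21)^(3/2) = -(-21)*I*√21 = 21*I*√21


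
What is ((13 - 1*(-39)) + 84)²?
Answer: 18496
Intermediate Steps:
((13 - 1*(-39)) + 84)² = ((13 + 39) + 84)² = (52 + 84)² = 136² = 18496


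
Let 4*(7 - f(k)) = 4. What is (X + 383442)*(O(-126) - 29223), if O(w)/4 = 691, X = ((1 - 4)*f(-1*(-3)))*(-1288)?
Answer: -10758917334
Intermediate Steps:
f(k) = 6 (f(k) = 7 - ¼*4 = 7 - 1 = 6)
X = 23184 (X = ((1 - 4)*6)*(-1288) = -3*6*(-1288) = -18*(-1288) = 23184)
O(w) = 2764 (O(w) = 4*691 = 2764)
(X + 383442)*(O(-126) - 29223) = (23184 + 383442)*(2764 - 29223) = 406626*(-26459) = -10758917334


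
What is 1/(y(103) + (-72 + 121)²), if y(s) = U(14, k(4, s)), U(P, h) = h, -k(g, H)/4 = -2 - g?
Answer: 1/2425 ≈ 0.00041237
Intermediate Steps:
k(g, H) = 8 + 4*g (k(g, H) = -4*(-2 - g) = 8 + 4*g)
y(s) = 24 (y(s) = 8 + 4*4 = 8 + 16 = 24)
1/(y(103) + (-72 + 121)²) = 1/(24 + (-72 + 121)²) = 1/(24 + 49²) = 1/(24 + 2401) = 1/2425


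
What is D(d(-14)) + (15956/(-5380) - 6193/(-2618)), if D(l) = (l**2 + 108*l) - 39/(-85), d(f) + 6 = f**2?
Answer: 18124582927/320110 ≈ 56620.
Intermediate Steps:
d(f) = -6 + f**2
D(l) = 39/85 + l**2 + 108*l (D(l) = (l**2 + 108*l) - 39*(-1/85) = (l**2 + 108*l) + 39/85 = 39/85 + l**2 + 108*l)
D(d(-14)) + (15956/(-5380) - 6193/(-2618)) = (39/85 + (-6 + (-14)**2)**2 + 108*(-6 + (-14)**2)) + (15956/(-5380) - 6193/(-2618)) = (39/85 + (-6 + 196)**2 + 108*(-6 + 196)) + (15956*(-1/5380) - 6193*(-1/2618)) = (39/85 + 190**2 + 108*190) + (-3989/1345 + 563/238) = (39/85 + 36100 + 20520) - 192147/320110 = 4812739/85 - 192147/320110 = 18124582927/320110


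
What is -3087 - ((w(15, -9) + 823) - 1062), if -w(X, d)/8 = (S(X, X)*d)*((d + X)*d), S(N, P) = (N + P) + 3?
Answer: 125456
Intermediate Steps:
S(N, P) = 3 + N + P
w(X, d) = -8*d**2*(3 + 2*X)*(X + d) (w(X, d) = -8*(3 + X + X)*d*(d + X)*d = -8*(3 + 2*X)*d*(X + d)*d = -8*d*(3 + 2*X)*d*(X + d) = -8*d**2*(3 + 2*X)*(X + d))
-3087 - ((w(15, -9) + 823) - 1062) = -3087 - ((-8*(-9)**2*(3 + 2*15)*(15 - 9) + 823) - 1062) = -3087 - ((-8*81*(3 + 30)*6 + 823) - 1062) = -3087 - ((-8*81*33*6 + 823) - 1062) = -3087 - ((-128304 + 823) - 1062) = -3087 - (-127481 - 1062) = -3087 - 1*(-128543) = -3087 + 128543 = 125456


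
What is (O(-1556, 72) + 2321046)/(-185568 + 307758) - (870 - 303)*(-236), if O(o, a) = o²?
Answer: 8177615231/61095 ≈ 1.3385e+5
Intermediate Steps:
(O(-1556, 72) + 2321046)/(-185568 + 307758) - (870 - 303)*(-236) = ((-1556)² + 2321046)/(-185568 + 307758) - (870 - 303)*(-236) = (2421136 + 2321046)/122190 - 567*(-236) = 4742182*(1/122190) - 1*(-133812) = 2371091/61095 + 133812 = 8177615231/61095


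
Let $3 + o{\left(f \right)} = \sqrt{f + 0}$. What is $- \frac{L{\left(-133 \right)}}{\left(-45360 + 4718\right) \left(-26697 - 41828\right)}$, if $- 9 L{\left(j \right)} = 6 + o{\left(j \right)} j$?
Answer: $\frac{9}{556998610} - \frac{19 i \sqrt{133}}{3580705350} \approx 1.6158 \cdot 10^{-8} - 6.1194 \cdot 10^{-8} i$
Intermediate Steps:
$o{\left(f \right)} = -3 + \sqrt{f}$ ($o{\left(f \right)} = -3 + \sqrt{f + 0} = -3 + \sqrt{f}$)
$L{\left(j \right)} = - \frac{2}{3} - \frac{j \left(-3 + \sqrt{j}\right)}{9}$ ($L{\left(j \right)} = - \frac{6 + \left(-3 + \sqrt{j}\right) j}{9} = - \frac{6 + j \left(-3 + \sqrt{j}\right)}{9} = - \frac{2}{3} - \frac{j \left(-3 + \sqrt{j}\right)}{9}$)
$- \frac{L{\left(-133 \right)}}{\left(-45360 + 4718\right) \left(-26697 - 41828\right)} = - \frac{- \frac{2}{3} - \frac{\left(-133\right)^{\frac{3}{2}}}{9} + \frac{1}{3} \left(-133\right)}{\left(-45360 + 4718\right) \left(-26697 - 41828\right)} = - \frac{- \frac{2}{3} - \frac{\left(-133\right) i \sqrt{133}}{9} - \frac{133}{3}}{\left(-40642\right) \left(-68525\right)} = - \frac{- \frac{2}{3} + \frac{133 i \sqrt{133}}{9} - \frac{133}{3}}{2784993050} = - \frac{-45 + \frac{133 i \sqrt{133}}{9}}{2784993050} = - (- \frac{9}{556998610} + \frac{19 i \sqrt{133}}{3580705350}) = \frac{9}{556998610} - \frac{19 i \sqrt{133}}{3580705350}$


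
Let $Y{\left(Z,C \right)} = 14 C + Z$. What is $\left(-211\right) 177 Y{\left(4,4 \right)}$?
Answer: $-2240820$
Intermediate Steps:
$Y{\left(Z,C \right)} = Z + 14 C$
$\left(-211\right) 177 Y{\left(4,4 \right)} = \left(-211\right) 177 \left(4 + 14 \cdot 4\right) = - 37347 \left(4 + 56\right) = \left(-37347\right) 60 = -2240820$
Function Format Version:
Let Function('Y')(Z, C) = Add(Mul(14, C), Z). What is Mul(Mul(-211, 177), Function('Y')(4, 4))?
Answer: -2240820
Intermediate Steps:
Function('Y')(Z, C) = Add(Z, Mul(14, C))
Mul(Mul(-211, 177), Function('Y')(4, 4)) = Mul(Mul(-211, 177), Add(4, Mul(14, 4))) = Mul(-37347, Add(4, 56)) = Mul(-37347, 60) = -2240820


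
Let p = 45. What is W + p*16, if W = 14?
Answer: 734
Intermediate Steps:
W + p*16 = 14 + 45*16 = 14 + 720 = 734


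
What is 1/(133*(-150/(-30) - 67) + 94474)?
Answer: 1/86228 ≈ 1.1597e-5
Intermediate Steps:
1/(133*(-150/(-30) - 67) + 94474) = 1/(133*(-150*(-1/30) - 67) + 94474) = 1/(133*(5 - 67) + 94474) = 1/(133*(-62) + 94474) = 1/(-8246 + 94474) = 1/86228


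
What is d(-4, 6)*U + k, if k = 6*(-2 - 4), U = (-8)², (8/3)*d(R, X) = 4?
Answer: 60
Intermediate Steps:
d(R, X) = 3/2 (d(R, X) = (3/8)*4 = 3/2)
U = 64
k = -36 (k = 6*(-6) = -36)
d(-4, 6)*U + k = (3/2)*64 - 36 = 96 - 36 = 60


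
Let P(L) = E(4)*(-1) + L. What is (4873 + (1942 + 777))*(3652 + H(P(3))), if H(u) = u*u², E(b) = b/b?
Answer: 27786720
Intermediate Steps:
E(b) = 1
P(L) = -1 + L (P(L) = 1*(-1) + L = -1 + L)
H(u) = u³
(4873 + (1942 + 777))*(3652 + H(P(3))) = (4873 + (1942 + 777))*(3652 + (-1 + 3)³) = (4873 + 2719)*(3652 + 2³) = 7592*(3652 + 8) = 7592*3660 = 27786720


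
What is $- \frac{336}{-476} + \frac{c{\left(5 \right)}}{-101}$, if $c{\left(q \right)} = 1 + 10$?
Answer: $\frac{1025}{1717} \approx 0.59697$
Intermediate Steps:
$c{\left(q \right)} = 11$
$- \frac{336}{-476} + \frac{c{\left(5 \right)}}{-101} = - \frac{336}{-476} + \frac{11}{-101} = \left(-336\right) \left(- \frac{1}{476}\right) + 11 \left(- \frac{1}{101}\right) = \frac{12}{17} - \frac{11}{101} = \frac{1025}{1717}$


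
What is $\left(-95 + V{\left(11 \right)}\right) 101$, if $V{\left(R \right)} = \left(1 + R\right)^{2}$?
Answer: $4949$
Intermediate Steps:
$\left(-95 + V{\left(11 \right)}\right) 101 = \left(-95 + \left(1 + 11\right)^{2}\right) 101 = \left(-95 + 12^{2}\right) 101 = \left(-95 + 144\right) 101 = 49 \cdot 101 = 4949$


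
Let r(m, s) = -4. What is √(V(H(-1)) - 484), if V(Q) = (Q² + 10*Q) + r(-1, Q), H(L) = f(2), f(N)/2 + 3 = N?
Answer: 6*I*√14 ≈ 22.45*I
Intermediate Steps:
f(N) = -6 + 2*N
H(L) = -2 (H(L) = -6 + 2*2 = -6 + 4 = -2)
V(Q) = -4 + Q² + 10*Q (V(Q) = (Q² + 10*Q) - 4 = -4 + Q² + 10*Q)
√(V(H(-1)) - 484) = √((-4 + (-2)² + 10*(-2)) - 484) = √((-4 + 4 - 20) - 484) = √(-20 - 484) = √(-504) = 6*I*√14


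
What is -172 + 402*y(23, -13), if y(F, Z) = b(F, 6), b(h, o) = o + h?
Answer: 11486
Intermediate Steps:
b(h, o) = h + o
y(F, Z) = 6 + F (y(F, Z) = F + 6 = 6 + F)
-172 + 402*y(23, -13) = -172 + 402*(6 + 23) = -172 + 402*29 = -172 + 11658 = 11486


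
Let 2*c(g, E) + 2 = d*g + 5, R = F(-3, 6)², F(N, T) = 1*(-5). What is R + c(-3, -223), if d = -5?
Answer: 34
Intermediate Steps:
F(N, T) = -5
R = 25 (R = (-5)² = 25)
c(g, E) = 3/2 - 5*g/2 (c(g, E) = -1 + (-5*g + 5)/2 = -1 + (5 - 5*g)/2 = -1 + (5/2 - 5*g/2) = 3/2 - 5*g/2)
R + c(-3, -223) = 25 + (3/2 - 5/2*(-3)) = 25 + (3/2 + 15/2) = 25 + 9 = 34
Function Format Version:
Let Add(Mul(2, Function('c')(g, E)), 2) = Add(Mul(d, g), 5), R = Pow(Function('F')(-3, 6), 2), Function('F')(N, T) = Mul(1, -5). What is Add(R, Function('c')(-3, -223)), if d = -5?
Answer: 34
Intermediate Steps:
Function('F')(N, T) = -5
R = 25 (R = Pow(-5, 2) = 25)
Function('c')(g, E) = Add(Rational(3, 2), Mul(Rational(-5, 2), g)) (Function('c')(g, E) = Add(-1, Mul(Rational(1, 2), Add(Mul(-5, g), 5))) = Add(-1, Mul(Rational(1, 2), Add(5, Mul(-5, g)))) = Add(-1, Add(Rational(5, 2), Mul(Rational(-5, 2), g))) = Add(Rational(3, 2), Mul(Rational(-5, 2), g)))
Add(R, Function('c')(-3, -223)) = Add(25, Add(Rational(3, 2), Mul(Rational(-5, 2), -3))) = Add(25, Add(Rational(3, 2), Rational(15, 2))) = Add(25, 9) = 34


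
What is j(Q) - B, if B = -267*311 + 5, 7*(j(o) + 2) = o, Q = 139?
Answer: 581349/7 ≈ 83050.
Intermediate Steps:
j(o) = -2 + o/7
B = -83032 (B = -83037 + 5 = -83032)
j(Q) - B = (-2 + (⅐)*139) - 1*(-83032) = (-2 + 139/7) + 83032 = 125/7 + 83032 = 581349/7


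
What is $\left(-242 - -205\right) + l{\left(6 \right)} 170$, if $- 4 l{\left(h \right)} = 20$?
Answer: $-887$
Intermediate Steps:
$l{\left(h \right)} = -5$ ($l{\left(h \right)} = \left(- \frac{1}{4}\right) 20 = -5$)
$\left(-242 - -205\right) + l{\left(6 \right)} 170 = \left(-242 - -205\right) - 850 = \left(-242 + 205\right) - 850 = -37 - 850 = -887$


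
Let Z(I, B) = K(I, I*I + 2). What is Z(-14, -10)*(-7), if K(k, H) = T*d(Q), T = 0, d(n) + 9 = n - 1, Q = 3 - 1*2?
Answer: 0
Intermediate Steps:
Q = 1 (Q = 3 - 2 = 1)
d(n) = -10 + n (d(n) = -9 + (n - 1) = -9 + (-1 + n) = -10 + n)
K(k, H) = 0 (K(k, H) = 0*(-10 + 1) = 0*(-9) = 0)
Z(I, B) = 0
Z(-14, -10)*(-7) = 0*(-7) = 0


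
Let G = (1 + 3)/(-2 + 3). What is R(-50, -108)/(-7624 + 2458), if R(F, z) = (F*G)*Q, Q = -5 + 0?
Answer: -500/2583 ≈ -0.19357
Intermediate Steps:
G = 4 (G = 4/1 = 4*1 = 4)
Q = -5
R(F, z) = -20*F (R(F, z) = (F*4)*(-5) = (4*F)*(-5) = -20*F)
R(-50, -108)/(-7624 + 2458) = (-20*(-50))/(-7624 + 2458) = 1000/(-5166) = 1000*(-1/5166) = -500/2583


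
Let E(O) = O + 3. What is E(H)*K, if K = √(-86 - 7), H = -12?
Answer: -9*I*√93 ≈ -86.793*I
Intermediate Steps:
E(O) = 3 + O
K = I*√93 (K = √(-93) = I*√93 ≈ 9.6436*I)
E(H)*K = (3 - 12)*(I*√93) = -9*I*√93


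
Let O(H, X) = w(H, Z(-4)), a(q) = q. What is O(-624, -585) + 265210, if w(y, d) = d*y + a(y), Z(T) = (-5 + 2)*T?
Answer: 257098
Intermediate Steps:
Z(T) = -3*T
w(y, d) = y + d*y (w(y, d) = d*y + y = y + d*y)
O(H, X) = 13*H (O(H, X) = H*(1 - 3*(-4)) = H*(1 + 12) = H*13 = 13*H)
O(-624, -585) + 265210 = 13*(-624) + 265210 = -8112 + 265210 = 257098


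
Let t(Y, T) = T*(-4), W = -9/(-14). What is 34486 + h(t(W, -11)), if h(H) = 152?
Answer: 34638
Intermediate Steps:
W = 9/14 (W = -9*(-1/14) = 9/14 ≈ 0.64286)
t(Y, T) = -4*T
34486 + h(t(W, -11)) = 34486 + 152 = 34638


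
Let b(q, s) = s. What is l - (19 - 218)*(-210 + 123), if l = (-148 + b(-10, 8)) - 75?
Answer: -17528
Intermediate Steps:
l = -215 (l = (-148 + 8) - 75 = -140 - 75 = -215)
l - (19 - 218)*(-210 + 123) = -215 - (19 - 218)*(-210 + 123) = -215 - (-199)*(-87) = -215 - 1*17313 = -215 - 17313 = -17528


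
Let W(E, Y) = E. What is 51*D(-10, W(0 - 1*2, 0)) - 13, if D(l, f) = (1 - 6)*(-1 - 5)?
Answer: 1517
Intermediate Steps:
D(l, f) = 30 (D(l, f) = -5*(-6) = 30)
51*D(-10, W(0 - 1*2, 0)) - 13 = 51*30 - 13 = 1530 - 13 = 1517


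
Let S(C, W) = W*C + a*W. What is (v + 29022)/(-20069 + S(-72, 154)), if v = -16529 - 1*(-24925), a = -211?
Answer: -37418/63651 ≈ -0.58786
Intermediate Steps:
v = 8396 (v = -16529 + 24925 = 8396)
S(C, W) = -211*W + C*W (S(C, W) = W*C - 211*W = C*W - 211*W = -211*W + C*W)
(v + 29022)/(-20069 + S(-72, 154)) = (8396 + 29022)/(-20069 + 154*(-211 - 72)) = 37418/(-20069 + 154*(-283)) = 37418/(-20069 - 43582) = 37418/(-63651) = 37418*(-1/63651) = -37418/63651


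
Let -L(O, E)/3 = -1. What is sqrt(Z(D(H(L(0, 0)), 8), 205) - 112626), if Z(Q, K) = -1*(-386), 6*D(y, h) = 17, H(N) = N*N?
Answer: 4*I*sqrt(7015) ≈ 335.02*I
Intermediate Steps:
L(O, E) = 3 (L(O, E) = -3*(-1) = 3)
H(N) = N**2
D(y, h) = 17/6 (D(y, h) = (1/6)*17 = 17/6)
Z(Q, K) = 386
sqrt(Z(D(H(L(0, 0)), 8), 205) - 112626) = sqrt(386 - 112626) = sqrt(-112240) = 4*I*sqrt(7015)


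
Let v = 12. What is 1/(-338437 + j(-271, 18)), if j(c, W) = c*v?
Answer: -1/341689 ≈ -2.9266e-6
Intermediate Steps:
j(c, W) = 12*c (j(c, W) = c*12 = 12*c)
1/(-338437 + j(-271, 18)) = 1/(-338437 + 12*(-271)) = 1/(-338437 - 3252) = 1/(-341689) = -1/341689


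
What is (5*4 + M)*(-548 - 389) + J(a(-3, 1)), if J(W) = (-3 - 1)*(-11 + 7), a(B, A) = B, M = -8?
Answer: -11228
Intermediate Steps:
J(W) = 16 (J(W) = -4*(-4) = 16)
(5*4 + M)*(-548 - 389) + J(a(-3, 1)) = (5*4 - 8)*(-548 - 389) + 16 = (20 - 8)*(-937) + 16 = 12*(-937) + 16 = -11244 + 16 = -11228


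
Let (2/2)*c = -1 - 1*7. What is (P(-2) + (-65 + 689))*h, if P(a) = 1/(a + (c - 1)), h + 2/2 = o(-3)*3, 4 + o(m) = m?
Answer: -13726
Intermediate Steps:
c = -8 (c = -1 - 1*7 = -1 - 7 = -8)
o(m) = -4 + m
h = -22 (h = -1 + (-4 - 3)*3 = -1 - 7*3 = -1 - 21 = -22)
P(a) = 1/(-9 + a) (P(a) = 1/(a + (-8 - 1)) = 1/(a - 9) = 1/(-9 + a))
(P(-2) + (-65 + 689))*h = (1/(-9 - 2) + (-65 + 689))*(-22) = (1/(-11) + 624)*(-22) = (-1/11 + 624)*(-22) = (6863/11)*(-22) = -13726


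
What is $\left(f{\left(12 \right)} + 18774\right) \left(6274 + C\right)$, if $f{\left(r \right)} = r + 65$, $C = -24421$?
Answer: $-342089097$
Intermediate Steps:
$f{\left(r \right)} = 65 + r$
$\left(f{\left(12 \right)} + 18774\right) \left(6274 + C\right) = \left(\left(65 + 12\right) + 18774\right) \left(6274 - 24421\right) = \left(77 + 18774\right) \left(-18147\right) = 18851 \left(-18147\right) = -342089097$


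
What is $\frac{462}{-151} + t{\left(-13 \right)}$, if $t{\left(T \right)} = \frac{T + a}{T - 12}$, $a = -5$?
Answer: $- \frac{8832}{3775} \approx -2.3396$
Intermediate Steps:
$t{\left(T \right)} = \frac{-5 + T}{-12 + T}$ ($t{\left(T \right)} = \frac{T - 5}{T - 12} = \frac{-5 + T}{-12 + T}$)
$\frac{462}{-151} + t{\left(-13 \right)} = \frac{462}{-151} + \frac{-5 - 13}{-12 - 13} = 462 \left(- \frac{1}{151}\right) + \frac{1}{-25} \left(-18\right) = - \frac{462}{151} - - \frac{18}{25} = - \frac{462}{151} + \frac{18}{25} = - \frac{8832}{3775}$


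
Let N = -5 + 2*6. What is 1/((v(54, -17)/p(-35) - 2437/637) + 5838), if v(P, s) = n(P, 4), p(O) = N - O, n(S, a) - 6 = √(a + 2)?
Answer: 14204310120/82872449581319 - 57967*√6/82872449581319 ≈ 0.00017140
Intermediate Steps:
N = 7 (N = -5 + 12 = 7)
n(S, a) = 6 + √(2 + a) (n(S, a) = 6 + √(a + 2) = 6 + √(2 + a))
p(O) = 7 - O
v(P, s) = 6 + √6 (v(P, s) = 6 + √(2 + 4) = 6 + √6)
1/((v(54, -17)/p(-35) - 2437/637) + 5838) = 1/(((6 + √6)/(7 - 1*(-35)) - 2437/637) + 5838) = 1/(((6 + √6)/(7 + 35) - 2437*1/637) + 5838) = 1/(((6 + √6)/42 - 2437/637) + 5838) = 1/(((6 + √6)*(1/42) - 2437/637) + 5838) = 1/(((⅐ + √6/42) - 2437/637) + 5838) = 1/((-2346/637 + √6/42) + 5838) = 1/(3716460/637 + √6/42)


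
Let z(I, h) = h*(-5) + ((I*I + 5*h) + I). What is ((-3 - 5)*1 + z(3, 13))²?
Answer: 16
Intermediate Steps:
z(I, h) = I + I² (z(I, h) = -5*h + ((I² + 5*h) + I) = -5*h + (I + I² + 5*h) = I + I²)
((-3 - 5)*1 + z(3, 13))² = ((-3 - 5)*1 + 3*(1 + 3))² = (-8*1 + 3*4)² = (-8 + 12)² = 4² = 16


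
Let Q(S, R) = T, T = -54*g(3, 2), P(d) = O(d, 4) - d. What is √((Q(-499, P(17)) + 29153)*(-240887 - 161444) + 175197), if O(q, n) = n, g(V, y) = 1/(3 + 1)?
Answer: I*√46894195910/2 ≈ 1.0828e+5*I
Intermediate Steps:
g(V, y) = ¼ (g(V, y) = 1/4 = ¼)
P(d) = 4 - d
T = -27/2 (T = -54*¼ = -27/2 ≈ -13.500)
Q(S, R) = -27/2
√((Q(-499, P(17)) + 29153)*(-240887 - 161444) + 175197) = √((-27/2 + 29153)*(-240887 - 161444) + 175197) = √((58279/2)*(-402331) + 175197) = √(-23447448349/2 + 175197) = √(-23447097955/2) = I*√46894195910/2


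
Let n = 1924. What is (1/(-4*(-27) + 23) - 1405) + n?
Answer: 67990/131 ≈ 519.01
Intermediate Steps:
(1/(-4*(-27) + 23) - 1405) + n = (1/(-4*(-27) + 23) - 1405) + 1924 = (1/(108 + 23) - 1405) + 1924 = (1/131 - 1405) + 1924 = -184054/131 + 1924 = 67990/131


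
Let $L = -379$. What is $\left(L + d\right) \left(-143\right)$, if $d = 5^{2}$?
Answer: $50622$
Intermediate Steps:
$d = 25$
$\left(L + d\right) \left(-143\right) = \left(-379 + 25\right) \left(-143\right) = \left(-354\right) \left(-143\right) = 50622$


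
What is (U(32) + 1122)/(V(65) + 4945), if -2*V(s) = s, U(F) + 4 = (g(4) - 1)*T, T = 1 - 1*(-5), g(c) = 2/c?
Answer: 446/1965 ≈ 0.22697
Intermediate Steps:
T = 6 (T = 1 + 5 = 6)
U(F) = -7 (U(F) = -4 + (2/4 - 1)*6 = -4 + (2*(¼) - 1)*6 = -4 + (½ - 1)*6 = -4 - ½*6 = -4 - 3 = -7)
V(s) = -s/2
(U(32) + 1122)/(V(65) + 4945) = (-7 + 1122)/(-½*65 + 4945) = 1115/(-65/2 + 4945) = 1115/(9825/2) = 1115*(2/9825) = 446/1965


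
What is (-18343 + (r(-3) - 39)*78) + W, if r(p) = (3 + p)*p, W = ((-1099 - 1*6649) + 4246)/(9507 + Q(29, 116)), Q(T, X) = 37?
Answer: -102050971/4772 ≈ -21385.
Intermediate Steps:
W = -1751/4772 (W = ((-1099 - 1*6649) + 4246)/(9507 + 37) = ((-1099 - 6649) + 4246)/9544 = (-7748 + 4246)*(1/9544) = -3502*1/9544 = -1751/4772 ≈ -0.36693)
r(p) = p*(3 + p)
(-18343 + (r(-3) - 39)*78) + W = (-18343 + (-3*(3 - 3) - 39)*78) - 1751/4772 = (-18343 + (-3*0 - 39)*78) - 1751/4772 = (-18343 + (0 - 39)*78) - 1751/4772 = (-18343 - 39*78) - 1751/4772 = (-18343 - 3042) - 1751/4772 = -21385 - 1751/4772 = -102050971/4772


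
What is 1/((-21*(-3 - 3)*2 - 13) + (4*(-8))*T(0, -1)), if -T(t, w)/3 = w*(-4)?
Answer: 1/623 ≈ 0.0016051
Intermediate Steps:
T(t, w) = 12*w (T(t, w) = -3*w*(-4) = -(-12)*w = 12*w)
1/((-21*(-3 - 3)*2 - 13) + (4*(-8))*T(0, -1)) = 1/((-21*(-3 - 3)*2 - 13) + (4*(-8))*(12*(-1))) = 1/((-(-126)*2 - 13) - 32*(-12)) = 1/((-21*(-12) - 13) + 384) = 1/((252 - 13) + 384) = 1/(239 + 384) = 1/623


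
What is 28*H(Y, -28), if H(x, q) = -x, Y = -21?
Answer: 588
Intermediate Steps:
28*H(Y, -28) = 28*(-1*(-21)) = 28*21 = 588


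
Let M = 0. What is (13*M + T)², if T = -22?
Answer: 484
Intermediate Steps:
(13*M + T)² = (13*0 - 22)² = (0 - 22)² = (-22)² = 484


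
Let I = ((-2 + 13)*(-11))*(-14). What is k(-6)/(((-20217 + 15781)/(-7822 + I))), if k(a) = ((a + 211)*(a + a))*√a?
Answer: -3768720*I*√6/1109 ≈ -8324.1*I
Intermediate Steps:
k(a) = 2*a^(3/2)*(211 + a) (k(a) = ((211 + a)*(2*a))*√a = (2*a*(211 + a))*√a = 2*a^(3/2)*(211 + a))
I = 1694 (I = (11*(-11))*(-14) = -121*(-14) = 1694)
k(-6)/(((-20217 + 15781)/(-7822 + I))) = (2*(-6)^(3/2)*(211 - 6))/(((-20217 + 15781)/(-7822 + 1694))) = (2*(-6*I*√6)*205)/((-4436/(-6128))) = (-2460*I*√6)/((-4436*(-1/6128))) = (-2460*I*√6)/(1109/1532) = -2460*I*√6*(1532/1109) = -3768720*I*√6/1109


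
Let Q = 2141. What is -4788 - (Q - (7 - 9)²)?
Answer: -6925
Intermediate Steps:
-4788 - (Q - (7 - 9)²) = -4788 - (2141 - (7 - 9)²) = -4788 - (2141 - 1*(-2)²) = -4788 - (2141 - 1*4) = -4788 - (2141 - 4) = -4788 - 1*2137 = -4788 - 2137 = -6925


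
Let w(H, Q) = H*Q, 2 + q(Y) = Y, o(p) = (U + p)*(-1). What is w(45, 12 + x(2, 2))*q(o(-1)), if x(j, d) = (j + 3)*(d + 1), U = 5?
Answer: -7290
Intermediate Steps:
o(p) = -5 - p (o(p) = (5 + p)*(-1) = -5 - p)
x(j, d) = (1 + d)*(3 + j) (x(j, d) = (3 + j)*(1 + d) = (1 + d)*(3 + j))
q(Y) = -2 + Y
w(45, 12 + x(2, 2))*q(o(-1)) = (45*(12 + (3 + 2 + 3*2 + 2*2)))*(-2 + (-5 - 1*(-1))) = (45*(12 + (3 + 2 + 6 + 4)))*(-2 + (-5 + 1)) = (45*(12 + 15))*(-2 - 4) = (45*27)*(-6) = 1215*(-6) = -7290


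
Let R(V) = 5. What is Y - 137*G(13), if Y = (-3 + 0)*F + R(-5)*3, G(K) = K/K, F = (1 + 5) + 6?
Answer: -158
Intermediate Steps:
F = 12 (F = 6 + 6 = 12)
G(K) = 1
Y = -21 (Y = (-3 + 0)*12 + 5*3 = -3*12 + 15 = -36 + 15 = -21)
Y - 137*G(13) = -21 - 137*1 = -21 - 137 = -158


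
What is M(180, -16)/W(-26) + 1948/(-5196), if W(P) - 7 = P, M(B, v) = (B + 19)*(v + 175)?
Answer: -41110912/24681 ≈ -1665.7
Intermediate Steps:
M(B, v) = (19 + B)*(175 + v)
W(P) = 7 + P
M(180, -16)/W(-26) + 1948/(-5196) = (3325 + 19*(-16) + 175*180 + 180*(-16))/(7 - 26) + 1948/(-5196) = (3325 - 304 + 31500 - 2880)/(-19) + 1948*(-1/5196) = 31641*(-1/19) - 487/1299 = -31641/19 - 487/1299 = -41110912/24681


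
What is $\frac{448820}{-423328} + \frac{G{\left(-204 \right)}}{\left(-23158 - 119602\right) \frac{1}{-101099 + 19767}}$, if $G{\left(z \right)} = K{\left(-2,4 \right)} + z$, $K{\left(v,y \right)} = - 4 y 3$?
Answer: $- \frac{273139437281}{1888572040} \approx -144.63$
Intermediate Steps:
$K{\left(v,y \right)} = - 12 y$
$G{\left(z \right)} = -48 + z$ ($G{\left(z \right)} = \left(-12\right) 4 + z = -48 + z$)
$\frac{448820}{-423328} + \frac{G{\left(-204 \right)}}{\left(-23158 - 119602\right) \frac{1}{-101099 + 19767}} = \frac{448820}{-423328} + \frac{-48 - 204}{\left(-23158 - 119602\right) \frac{1}{-101099 + 19767}} = 448820 \left(- \frac{1}{423328}\right) - \frac{252}{\left(-142760\right) \frac{1}{-81332}} = - \frac{112205}{105832} - \frac{252}{\left(-142760\right) \left(- \frac{1}{81332}\right)} = - \frac{112205}{105832} - \frac{252}{\frac{35690}{20333}} = - \frac{112205}{105832} - \frac{2561958}{17845} = - \frac{273139437281}{1888572040}$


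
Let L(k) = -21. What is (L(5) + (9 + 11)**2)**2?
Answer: 143641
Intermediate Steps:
(L(5) + (9 + 11)**2)**2 = (-21 + (9 + 11)**2)**2 = (-21 + 20**2)**2 = (-21 + 400)**2 = 379**2 = 143641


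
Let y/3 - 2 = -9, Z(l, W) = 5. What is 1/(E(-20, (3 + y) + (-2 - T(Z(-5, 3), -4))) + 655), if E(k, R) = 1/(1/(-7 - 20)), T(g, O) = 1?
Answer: 1/628 ≈ 0.0015924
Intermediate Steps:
y = -21 (y = 6 + 3*(-9) = 6 - 27 = -21)
E(k, R) = -27 (E(k, R) = 1/(1/(-27)) = 1/(-1/27) = -27)
1/(E(-20, (3 + y) + (-2 - T(Z(-5, 3), -4))) + 655) = 1/(-27 + 655) = 1/628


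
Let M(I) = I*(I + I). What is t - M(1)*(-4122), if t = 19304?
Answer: 27548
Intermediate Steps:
M(I) = 2*I² (M(I) = I*(2*I) = 2*I²)
t - M(1)*(-4122) = 19304 - 2*1²*(-4122) = 19304 - 2*1*(-4122) = 19304 - 2*(-4122) = 19304 - 1*(-8244) = 19304 + 8244 = 27548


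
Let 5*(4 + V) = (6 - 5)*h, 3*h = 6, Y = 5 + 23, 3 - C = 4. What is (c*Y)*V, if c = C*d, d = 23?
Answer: 11592/5 ≈ 2318.4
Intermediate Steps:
C = -1 (C = 3 - 1*4 = 3 - 4 = -1)
Y = 28
h = 2 (h = (1/3)*6 = 2)
V = -18/5 (V = -4 + ((6 - 5)*2)/5 = -4 + (1*2)/5 = -4 + (1/5)*2 = -4 + 2/5 = -18/5 ≈ -3.6000)
c = -23 (c = -1*23 = -23)
(c*Y)*V = -23*28*(-18/5) = -644*(-18/5) = 11592/5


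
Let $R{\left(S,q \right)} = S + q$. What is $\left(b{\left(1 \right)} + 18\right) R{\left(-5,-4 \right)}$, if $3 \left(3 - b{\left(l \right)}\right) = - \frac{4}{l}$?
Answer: $-201$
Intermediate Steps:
$b{\left(l \right)} = 3 + \frac{4}{3 l}$ ($b{\left(l \right)} = 3 - \frac{\left(-4\right) \frac{1}{l}}{3} = 3 + \frac{4}{3 l}$)
$\left(b{\left(1 \right)} + 18\right) R{\left(-5,-4 \right)} = \left(\left(3 + \frac{4}{3 \cdot 1}\right) + 18\right) \left(-5 - 4\right) = \left(\left(3 + \frac{4}{3} \cdot 1\right) + 18\right) \left(-9\right) = \left(\left(3 + \frac{4}{3}\right) + 18\right) \left(-9\right) = \left(\frac{13}{3} + 18\right) \left(-9\right) = \frac{67}{3} \left(-9\right) = -201$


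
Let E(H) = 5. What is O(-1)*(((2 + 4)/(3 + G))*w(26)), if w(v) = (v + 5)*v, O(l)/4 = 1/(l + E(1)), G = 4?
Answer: 4836/7 ≈ 690.86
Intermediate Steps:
O(l) = 4/(5 + l) (O(l) = 4/(l + 5) = 4/(5 + l))
w(v) = v*(5 + v) (w(v) = (5 + v)*v = v*(5 + v))
O(-1)*(((2 + 4)/(3 + G))*w(26)) = (4/(5 - 1))*(((2 + 4)/(3 + 4))*(26*(5 + 26))) = (4/4)*((6/7)*(26*31)) = (4*(¼))*((6*(⅐))*806) = 1*((6/7)*806) = 1*(4836/7) = 4836/7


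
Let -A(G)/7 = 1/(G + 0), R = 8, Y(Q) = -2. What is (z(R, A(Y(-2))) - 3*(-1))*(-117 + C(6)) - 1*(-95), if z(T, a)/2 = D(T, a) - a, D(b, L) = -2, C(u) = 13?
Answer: 927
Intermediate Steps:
A(G) = -7/G (A(G) = -7/(G + 0) = -7/G)
z(T, a) = -4 - 2*a (z(T, a) = 2*(-2 - a) = -4 - 2*a)
(z(R, A(Y(-2))) - 3*(-1))*(-117 + C(6)) - 1*(-95) = ((-4 - (-14)/(-2)) - 3*(-1))*(-117 + 13) - 1*(-95) = ((-4 - (-14)*(-1)/2) + 3)*(-104) + 95 = ((-4 - 2*7/2) + 3)*(-104) + 95 = ((-4 - 7) + 3)*(-104) + 95 = (-11 + 3)*(-104) + 95 = -8*(-104) + 95 = 832 + 95 = 927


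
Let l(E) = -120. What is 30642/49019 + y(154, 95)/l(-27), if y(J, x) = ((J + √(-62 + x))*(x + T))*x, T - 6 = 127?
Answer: -1362550501/49019 - 361*√33/2 ≈ -28833.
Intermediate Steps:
T = 133 (T = 6 + 127 = 133)
y(J, x) = x*(133 + x)*(J + √(-62 + x)) (y(J, x) = ((J + √(-62 + x))*(x + 133))*x = ((J + √(-62 + x))*(133 + x))*x = ((133 + x)*(J + √(-62 + x)))*x = x*(133 + x)*(J + √(-62 + x)))
30642/49019 + y(154, 95)/l(-27) = 30642/49019 + (95*(133*154 + 133*√(-62 + 95) + 154*95 + 95*√(-62 + 95)))/(-120) = 30642*(1/49019) + (95*(20482 + 133*√33 + 14630 + 95*√33))*(-1/120) = 30642/49019 + (95*(35112 + 228*√33))*(-1/120) = 30642/49019 + (3335640 + 21660*√33)*(-1/120) = 30642/49019 + (-27797 - 361*√33/2) = -1362550501/49019 - 361*√33/2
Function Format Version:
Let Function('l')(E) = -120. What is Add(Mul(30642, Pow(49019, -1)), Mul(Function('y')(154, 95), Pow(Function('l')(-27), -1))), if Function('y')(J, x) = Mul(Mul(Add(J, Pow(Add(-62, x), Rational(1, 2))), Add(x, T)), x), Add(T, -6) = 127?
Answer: Add(Rational(-1362550501, 49019), Mul(Rational(-361, 2), Pow(33, Rational(1, 2)))) ≈ -28833.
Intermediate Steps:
T = 133 (T = Add(6, 127) = 133)
Function('y')(J, x) = Mul(x, Add(133, x), Add(J, Pow(Add(-62, x), Rational(1, 2)))) (Function('y')(J, x) = Mul(Mul(Add(J, Pow(Add(-62, x), Rational(1, 2))), Add(x, 133)), x) = Mul(Mul(Add(J, Pow(Add(-62, x), Rational(1, 2))), Add(133, x)), x) = Mul(Mul(Add(133, x), Add(J, Pow(Add(-62, x), Rational(1, 2)))), x) = Mul(x, Add(133, x), Add(J, Pow(Add(-62, x), Rational(1, 2)))))
Add(Mul(30642, Pow(49019, -1)), Mul(Function('y')(154, 95), Pow(Function('l')(-27), -1))) = Add(Mul(30642, Pow(49019, -1)), Mul(Mul(95, Add(Mul(133, 154), Mul(133, Pow(Add(-62, 95), Rational(1, 2))), Mul(154, 95), Mul(95, Pow(Add(-62, 95), Rational(1, 2))))), Pow(-120, -1))) = Add(Mul(30642, Rational(1, 49019)), Mul(Mul(95, Add(20482, Mul(133, Pow(33, Rational(1, 2))), 14630, Mul(95, Pow(33, Rational(1, 2))))), Rational(-1, 120))) = Add(Rational(30642, 49019), Mul(Mul(95, Add(35112, Mul(228, Pow(33, Rational(1, 2))))), Rational(-1, 120))) = Add(Rational(30642, 49019), Mul(Add(3335640, Mul(21660, Pow(33, Rational(1, 2)))), Rational(-1, 120))) = Add(Rational(30642, 49019), Add(-27797, Mul(Rational(-361, 2), Pow(33, Rational(1, 2))))) = Add(Rational(-1362550501, 49019), Mul(Rational(-361, 2), Pow(33, Rational(1, 2))))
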